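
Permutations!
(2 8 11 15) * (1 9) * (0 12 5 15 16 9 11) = (0 12 5 15 2 8)(1 11 16 9) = [12, 11, 8, 3, 4, 15, 6, 7, 0, 1, 10, 16, 5, 13, 14, 2, 9]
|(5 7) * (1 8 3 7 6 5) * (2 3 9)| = |(1 8 9 2 3 7)(5 6)| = 6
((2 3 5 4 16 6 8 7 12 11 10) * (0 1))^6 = (2 8 3 7 5 12 4 11 16 10 6)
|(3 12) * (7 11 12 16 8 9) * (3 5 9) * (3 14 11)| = 9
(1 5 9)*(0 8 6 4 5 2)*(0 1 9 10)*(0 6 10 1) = (0 8 10 6 4 5 1 2) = [8, 2, 0, 3, 5, 1, 4, 7, 10, 9, 6]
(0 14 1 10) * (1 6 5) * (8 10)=(0 14 6 5 1 8 10)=[14, 8, 2, 3, 4, 1, 5, 7, 10, 9, 0, 11, 12, 13, 6]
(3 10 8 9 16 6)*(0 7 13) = (0 7 13)(3 10 8 9 16 6) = [7, 1, 2, 10, 4, 5, 3, 13, 9, 16, 8, 11, 12, 0, 14, 15, 6]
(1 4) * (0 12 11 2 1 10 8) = [12, 4, 1, 3, 10, 5, 6, 7, 0, 9, 8, 2, 11] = (0 12 11 2 1 4 10 8)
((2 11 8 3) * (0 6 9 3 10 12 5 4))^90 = (0 9 2 8 12 4 6 3 11 10 5)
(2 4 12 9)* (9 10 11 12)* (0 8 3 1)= (0 8 3 1)(2 4 9)(10 11 12)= [8, 0, 4, 1, 9, 5, 6, 7, 3, 2, 11, 12, 10]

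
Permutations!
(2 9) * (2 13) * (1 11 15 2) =[0, 11, 9, 3, 4, 5, 6, 7, 8, 13, 10, 15, 12, 1, 14, 2] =(1 11 15 2 9 13)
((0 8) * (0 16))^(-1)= (0 16 8)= ((0 8 16))^(-1)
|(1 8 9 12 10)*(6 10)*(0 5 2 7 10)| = 10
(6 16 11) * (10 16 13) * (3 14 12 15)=(3 14 12 15)(6 13 10 16 11)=[0, 1, 2, 14, 4, 5, 13, 7, 8, 9, 16, 6, 15, 10, 12, 3, 11]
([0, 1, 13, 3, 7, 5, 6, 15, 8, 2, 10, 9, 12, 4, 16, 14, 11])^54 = [0, 1, 2, 3, 4, 5, 6, 7, 8, 9, 10, 11, 12, 13, 14, 15, 16]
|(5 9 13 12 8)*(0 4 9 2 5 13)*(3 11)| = |(0 4 9)(2 5)(3 11)(8 13 12)| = 6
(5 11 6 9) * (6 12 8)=(5 11 12 8 6 9)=[0, 1, 2, 3, 4, 11, 9, 7, 6, 5, 10, 12, 8]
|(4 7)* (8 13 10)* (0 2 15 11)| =|(0 2 15 11)(4 7)(8 13 10)| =12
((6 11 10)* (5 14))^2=(14)(6 10 11)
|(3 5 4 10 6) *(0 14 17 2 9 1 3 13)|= 12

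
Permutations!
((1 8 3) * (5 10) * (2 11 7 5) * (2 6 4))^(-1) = (1 3 8)(2 4 6 10 5 7 11)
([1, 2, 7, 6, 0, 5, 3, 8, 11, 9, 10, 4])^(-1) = [4, 0, 1, 6, 11, 5, 3, 2, 7, 9, 10, 8]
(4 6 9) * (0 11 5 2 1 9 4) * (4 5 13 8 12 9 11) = [4, 11, 1, 3, 6, 2, 5, 7, 12, 0, 10, 13, 9, 8] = (0 4 6 5 2 1 11 13 8 12 9)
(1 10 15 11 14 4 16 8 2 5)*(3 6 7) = [0, 10, 5, 6, 16, 1, 7, 3, 2, 9, 15, 14, 12, 13, 4, 11, 8] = (1 10 15 11 14 4 16 8 2 5)(3 6 7)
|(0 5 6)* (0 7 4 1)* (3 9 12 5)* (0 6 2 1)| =|(0 3 9 12 5 2 1 6 7 4)| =10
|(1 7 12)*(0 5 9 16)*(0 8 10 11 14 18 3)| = 30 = |(0 5 9 16 8 10 11 14 18 3)(1 7 12)|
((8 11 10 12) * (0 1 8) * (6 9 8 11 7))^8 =((0 1 11 10 12)(6 9 8 7))^8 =(0 10 1 12 11)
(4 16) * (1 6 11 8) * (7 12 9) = [0, 6, 2, 3, 16, 5, 11, 12, 1, 7, 10, 8, 9, 13, 14, 15, 4] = (1 6 11 8)(4 16)(7 12 9)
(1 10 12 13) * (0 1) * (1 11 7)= [11, 10, 2, 3, 4, 5, 6, 1, 8, 9, 12, 7, 13, 0]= (0 11 7 1 10 12 13)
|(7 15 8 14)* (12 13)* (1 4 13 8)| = 8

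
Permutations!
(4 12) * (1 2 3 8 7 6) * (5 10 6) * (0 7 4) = [7, 2, 3, 8, 12, 10, 1, 5, 4, 9, 6, 11, 0] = (0 7 5 10 6 1 2 3 8 4 12)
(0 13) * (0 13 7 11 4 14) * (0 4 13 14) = (0 7 11 13 14 4) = [7, 1, 2, 3, 0, 5, 6, 11, 8, 9, 10, 13, 12, 14, 4]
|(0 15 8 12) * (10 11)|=|(0 15 8 12)(10 11)|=4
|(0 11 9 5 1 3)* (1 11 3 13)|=6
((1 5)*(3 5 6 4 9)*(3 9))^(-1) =((9)(1 6 4 3 5))^(-1) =(9)(1 5 3 4 6)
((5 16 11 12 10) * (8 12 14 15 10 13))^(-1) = ((5 16 11 14 15 10)(8 12 13))^(-1) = (5 10 15 14 11 16)(8 13 12)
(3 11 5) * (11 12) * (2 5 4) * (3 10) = (2 5 10 3 12 11 4) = [0, 1, 5, 12, 2, 10, 6, 7, 8, 9, 3, 4, 11]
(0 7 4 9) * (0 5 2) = (0 7 4 9 5 2) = [7, 1, 0, 3, 9, 2, 6, 4, 8, 5]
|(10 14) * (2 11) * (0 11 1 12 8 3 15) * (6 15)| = 18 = |(0 11 2 1 12 8 3 6 15)(10 14)|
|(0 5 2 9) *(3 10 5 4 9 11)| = |(0 4 9)(2 11 3 10 5)| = 15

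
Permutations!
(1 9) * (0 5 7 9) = (0 5 7 9 1) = [5, 0, 2, 3, 4, 7, 6, 9, 8, 1]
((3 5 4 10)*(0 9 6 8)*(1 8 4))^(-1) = (0 8 1 5 3 10 4 6 9)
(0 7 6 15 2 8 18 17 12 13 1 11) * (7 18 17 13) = (0 18 13 1 11)(2 8 17 12 7 6 15) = [18, 11, 8, 3, 4, 5, 15, 6, 17, 9, 10, 0, 7, 1, 14, 2, 16, 12, 13]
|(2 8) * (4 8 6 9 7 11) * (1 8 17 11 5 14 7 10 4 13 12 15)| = 12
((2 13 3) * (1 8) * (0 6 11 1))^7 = ((0 6 11 1 8)(2 13 3))^7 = (0 11 8 6 1)(2 13 3)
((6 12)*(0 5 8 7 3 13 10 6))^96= (0 10 7)(3 5 6)(8 12 13)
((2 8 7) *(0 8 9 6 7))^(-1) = ((0 8)(2 9 6 7))^(-1) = (0 8)(2 7 6 9)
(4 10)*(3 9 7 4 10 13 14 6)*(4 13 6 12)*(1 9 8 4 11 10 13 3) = [0, 9, 2, 8, 6, 5, 1, 3, 4, 7, 13, 10, 11, 14, 12] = (1 9 7 3 8 4 6)(10 13 14 12 11)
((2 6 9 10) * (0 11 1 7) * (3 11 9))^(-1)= ((0 9 10 2 6 3 11 1 7))^(-1)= (0 7 1 11 3 6 2 10 9)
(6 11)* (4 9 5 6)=(4 9 5 6 11)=[0, 1, 2, 3, 9, 6, 11, 7, 8, 5, 10, 4]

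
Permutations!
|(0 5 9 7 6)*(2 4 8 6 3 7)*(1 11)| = 14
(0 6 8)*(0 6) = (6 8) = [0, 1, 2, 3, 4, 5, 8, 7, 6]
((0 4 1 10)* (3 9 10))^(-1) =(0 10 9 3 1 4)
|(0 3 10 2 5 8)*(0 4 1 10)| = |(0 3)(1 10 2 5 8 4)| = 6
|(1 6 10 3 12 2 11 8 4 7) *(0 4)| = 11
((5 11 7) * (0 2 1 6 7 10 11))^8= (11)(0 1 7)(2 6 5)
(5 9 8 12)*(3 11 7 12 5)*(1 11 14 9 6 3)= (1 11 7 12)(3 14 9 8 5 6)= [0, 11, 2, 14, 4, 6, 3, 12, 5, 8, 10, 7, 1, 13, 9]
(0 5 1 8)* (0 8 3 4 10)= (0 5 1 3 4 10)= [5, 3, 2, 4, 10, 1, 6, 7, 8, 9, 0]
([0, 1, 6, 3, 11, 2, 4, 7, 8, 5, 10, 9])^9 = (2 11)(4 5)(6 9)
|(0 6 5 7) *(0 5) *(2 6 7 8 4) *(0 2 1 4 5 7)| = 2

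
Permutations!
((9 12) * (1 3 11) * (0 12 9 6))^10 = (0 12 6)(1 3 11)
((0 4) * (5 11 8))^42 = ((0 4)(5 11 8))^42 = (11)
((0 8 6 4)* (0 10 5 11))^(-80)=(0 10 8 5 6 11 4)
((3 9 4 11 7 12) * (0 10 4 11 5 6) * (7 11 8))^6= ((0 10 4 5 6)(3 9 8 7 12))^6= (0 10 4 5 6)(3 9 8 7 12)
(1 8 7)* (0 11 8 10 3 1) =[11, 10, 2, 1, 4, 5, 6, 0, 7, 9, 3, 8] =(0 11 8 7)(1 10 3)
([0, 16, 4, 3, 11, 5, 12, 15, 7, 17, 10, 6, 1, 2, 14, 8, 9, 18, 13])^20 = [0, 6, 18, 3, 13, 5, 4, 8, 15, 1, 10, 2, 11, 17, 14, 7, 12, 16, 9]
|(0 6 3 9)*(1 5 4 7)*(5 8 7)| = |(0 6 3 9)(1 8 7)(4 5)| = 12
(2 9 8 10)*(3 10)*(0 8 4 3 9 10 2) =[8, 1, 10, 2, 3, 5, 6, 7, 9, 4, 0] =(0 8 9 4 3 2 10)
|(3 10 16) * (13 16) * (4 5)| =4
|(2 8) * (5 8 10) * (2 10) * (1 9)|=|(1 9)(5 8 10)|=6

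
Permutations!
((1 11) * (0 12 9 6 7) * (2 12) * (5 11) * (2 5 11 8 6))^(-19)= (0 5 8 6 7)(1 11)(2 9 12)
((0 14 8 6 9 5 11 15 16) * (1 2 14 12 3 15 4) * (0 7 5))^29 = (0 9 6 8 14 2 1 4 11 5 7 16 15 3 12)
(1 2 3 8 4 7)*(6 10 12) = (1 2 3 8 4 7)(6 10 12) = [0, 2, 3, 8, 7, 5, 10, 1, 4, 9, 12, 11, 6]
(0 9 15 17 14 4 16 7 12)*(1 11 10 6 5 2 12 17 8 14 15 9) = (0 1 11 10 6 5 2 12)(4 16 7 17 15 8 14) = [1, 11, 12, 3, 16, 2, 5, 17, 14, 9, 6, 10, 0, 13, 4, 8, 7, 15]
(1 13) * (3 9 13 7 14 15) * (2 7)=[0, 2, 7, 9, 4, 5, 6, 14, 8, 13, 10, 11, 12, 1, 15, 3]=(1 2 7 14 15 3 9 13)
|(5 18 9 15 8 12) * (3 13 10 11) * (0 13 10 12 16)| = 9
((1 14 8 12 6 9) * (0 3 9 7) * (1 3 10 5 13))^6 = ((0 10 5 13 1 14 8 12 6 7)(3 9))^6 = (0 8 5 6 1)(7 14 10 12 13)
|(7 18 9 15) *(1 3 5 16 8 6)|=12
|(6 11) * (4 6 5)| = |(4 6 11 5)| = 4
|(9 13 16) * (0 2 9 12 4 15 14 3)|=|(0 2 9 13 16 12 4 15 14 3)|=10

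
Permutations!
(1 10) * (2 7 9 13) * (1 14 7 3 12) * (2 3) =(1 10 14 7 9 13 3 12) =[0, 10, 2, 12, 4, 5, 6, 9, 8, 13, 14, 11, 1, 3, 7]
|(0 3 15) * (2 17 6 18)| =12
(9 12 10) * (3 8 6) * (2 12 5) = (2 12 10 9 5)(3 8 6) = [0, 1, 12, 8, 4, 2, 3, 7, 6, 5, 9, 11, 10]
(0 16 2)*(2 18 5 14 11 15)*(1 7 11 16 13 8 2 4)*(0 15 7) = (0 13 8 2 15 4 1)(5 14 16 18)(7 11) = [13, 0, 15, 3, 1, 14, 6, 11, 2, 9, 10, 7, 12, 8, 16, 4, 18, 17, 5]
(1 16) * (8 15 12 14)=(1 16)(8 15 12 14)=[0, 16, 2, 3, 4, 5, 6, 7, 15, 9, 10, 11, 14, 13, 8, 12, 1]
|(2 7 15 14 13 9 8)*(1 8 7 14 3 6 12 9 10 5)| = |(1 8 2 14 13 10 5)(3 6 12 9 7 15)| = 42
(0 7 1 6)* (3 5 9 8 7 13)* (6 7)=(0 13 3 5 9 8 6)(1 7)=[13, 7, 2, 5, 4, 9, 0, 1, 6, 8, 10, 11, 12, 3]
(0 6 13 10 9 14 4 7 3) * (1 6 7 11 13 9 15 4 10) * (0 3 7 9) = (0 9 14 10 15 4 11 13 1 6) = [9, 6, 2, 3, 11, 5, 0, 7, 8, 14, 15, 13, 12, 1, 10, 4]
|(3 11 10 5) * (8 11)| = 5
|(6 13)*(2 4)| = |(2 4)(6 13)| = 2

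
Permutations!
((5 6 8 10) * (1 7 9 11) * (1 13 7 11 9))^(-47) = ((1 11 13 7)(5 6 8 10))^(-47) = (1 11 13 7)(5 6 8 10)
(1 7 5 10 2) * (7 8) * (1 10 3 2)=[0, 8, 10, 2, 4, 3, 6, 5, 7, 9, 1]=(1 8 7 5 3 2 10)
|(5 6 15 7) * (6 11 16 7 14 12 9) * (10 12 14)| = 20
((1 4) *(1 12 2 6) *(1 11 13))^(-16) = ((1 4 12 2 6 11 13))^(-16) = (1 11 2 4 13 6 12)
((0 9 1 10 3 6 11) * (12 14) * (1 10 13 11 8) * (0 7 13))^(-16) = (14)(0 8 3 9 1 6 10)(7 11 13)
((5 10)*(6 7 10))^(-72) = (10)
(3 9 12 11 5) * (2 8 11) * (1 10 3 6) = [0, 10, 8, 9, 4, 6, 1, 7, 11, 12, 3, 5, 2] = (1 10 3 9 12 2 8 11 5 6)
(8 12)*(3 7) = (3 7)(8 12) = [0, 1, 2, 7, 4, 5, 6, 3, 12, 9, 10, 11, 8]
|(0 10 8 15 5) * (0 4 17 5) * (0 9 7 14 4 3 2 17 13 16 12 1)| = |(0 10 8 15 9 7 14 4 13 16 12 1)(2 17 5 3)| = 12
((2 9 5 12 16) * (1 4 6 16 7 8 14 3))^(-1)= (1 3 14 8 7 12 5 9 2 16 6 4)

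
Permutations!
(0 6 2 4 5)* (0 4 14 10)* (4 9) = (0 6 2 14 10)(4 5 9) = [6, 1, 14, 3, 5, 9, 2, 7, 8, 4, 0, 11, 12, 13, 10]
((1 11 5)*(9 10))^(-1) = (1 5 11)(9 10)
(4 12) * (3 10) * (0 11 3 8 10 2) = [11, 1, 0, 2, 12, 5, 6, 7, 10, 9, 8, 3, 4] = (0 11 3 2)(4 12)(8 10)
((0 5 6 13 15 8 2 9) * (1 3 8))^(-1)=((0 5 6 13 15 1 3 8 2 9))^(-1)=(0 9 2 8 3 1 15 13 6 5)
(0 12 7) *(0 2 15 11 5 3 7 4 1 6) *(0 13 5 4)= (0 12)(1 6 13 5 3 7 2 15 11 4)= [12, 6, 15, 7, 1, 3, 13, 2, 8, 9, 10, 4, 0, 5, 14, 11]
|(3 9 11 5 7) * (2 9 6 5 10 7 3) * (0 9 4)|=|(0 9 11 10 7 2 4)(3 6 5)|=21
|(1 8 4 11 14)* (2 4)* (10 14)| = |(1 8 2 4 11 10 14)| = 7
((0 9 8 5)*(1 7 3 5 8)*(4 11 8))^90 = (11)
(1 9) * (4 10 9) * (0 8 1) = (0 8 1 4 10 9) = [8, 4, 2, 3, 10, 5, 6, 7, 1, 0, 9]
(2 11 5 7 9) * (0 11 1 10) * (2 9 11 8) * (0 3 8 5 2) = (0 5 7 11 2 1 10 3 8) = [5, 10, 1, 8, 4, 7, 6, 11, 0, 9, 3, 2]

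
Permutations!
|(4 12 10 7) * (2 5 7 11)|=7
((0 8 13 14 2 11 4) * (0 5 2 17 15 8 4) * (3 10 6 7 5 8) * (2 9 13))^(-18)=(0 8 11 4 2)(3 6 5 13 17)(7 9 14 15 10)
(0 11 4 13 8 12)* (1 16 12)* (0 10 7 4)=(0 11)(1 16 12 10 7 4 13 8)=[11, 16, 2, 3, 13, 5, 6, 4, 1, 9, 7, 0, 10, 8, 14, 15, 12]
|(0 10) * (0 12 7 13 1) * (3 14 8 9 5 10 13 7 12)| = |(0 13 1)(3 14 8 9 5 10)| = 6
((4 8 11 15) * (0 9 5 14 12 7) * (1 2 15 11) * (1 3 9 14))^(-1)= ((0 14 12 7)(1 2 15 4 8 3 9 5))^(-1)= (0 7 12 14)(1 5 9 3 8 4 15 2)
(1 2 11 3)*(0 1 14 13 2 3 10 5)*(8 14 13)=[1, 3, 11, 13, 4, 0, 6, 7, 14, 9, 5, 10, 12, 2, 8]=(0 1 3 13 2 11 10 5)(8 14)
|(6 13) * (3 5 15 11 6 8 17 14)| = |(3 5 15 11 6 13 8 17 14)| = 9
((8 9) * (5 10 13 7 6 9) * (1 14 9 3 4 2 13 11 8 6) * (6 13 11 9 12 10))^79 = ((1 14 12 10 9 13 7)(2 11 8 5 6 3 4))^79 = (1 12 9 7 14 10 13)(2 8 6 4 11 5 3)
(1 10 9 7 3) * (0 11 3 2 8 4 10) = (0 11 3 1)(2 8 4 10 9 7) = [11, 0, 8, 1, 10, 5, 6, 2, 4, 7, 9, 3]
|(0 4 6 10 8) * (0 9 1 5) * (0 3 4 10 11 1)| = |(0 10 8 9)(1 5 3 4 6 11)| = 12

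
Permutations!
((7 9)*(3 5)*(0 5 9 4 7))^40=(9)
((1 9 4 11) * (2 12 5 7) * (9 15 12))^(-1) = (1 11 4 9 2 7 5 12 15) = ((1 15 12 5 7 2 9 4 11))^(-1)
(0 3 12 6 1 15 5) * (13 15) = (0 3 12 6 1 13 15 5) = [3, 13, 2, 12, 4, 0, 1, 7, 8, 9, 10, 11, 6, 15, 14, 5]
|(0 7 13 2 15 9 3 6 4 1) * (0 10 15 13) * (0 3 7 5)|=8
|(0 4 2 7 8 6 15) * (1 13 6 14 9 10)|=|(0 4 2 7 8 14 9 10 1 13 6 15)|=12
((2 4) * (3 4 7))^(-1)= ((2 7 3 4))^(-1)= (2 4 3 7)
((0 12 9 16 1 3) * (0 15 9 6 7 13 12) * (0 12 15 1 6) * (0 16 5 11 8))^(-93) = (0 15 12 9 16 5 6 11 7 8 13)(1 3)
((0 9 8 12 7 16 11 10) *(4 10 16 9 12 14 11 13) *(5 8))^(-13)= (0 10 4 13 16 11 14 8 5 9 7 12)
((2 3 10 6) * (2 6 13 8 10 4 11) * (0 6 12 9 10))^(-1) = (0 8 13 10 9 12 6)(2 11 4 3)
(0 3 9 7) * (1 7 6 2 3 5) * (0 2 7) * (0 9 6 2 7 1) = (0 5)(1 9 2 3 6) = [5, 9, 3, 6, 4, 0, 1, 7, 8, 2]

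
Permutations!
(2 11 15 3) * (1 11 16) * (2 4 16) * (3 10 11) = [0, 3, 2, 4, 16, 5, 6, 7, 8, 9, 11, 15, 12, 13, 14, 10, 1] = (1 3 4 16)(10 11 15)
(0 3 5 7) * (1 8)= [3, 8, 2, 5, 4, 7, 6, 0, 1]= (0 3 5 7)(1 8)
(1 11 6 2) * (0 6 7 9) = [6, 11, 1, 3, 4, 5, 2, 9, 8, 0, 10, 7] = (0 6 2 1 11 7 9)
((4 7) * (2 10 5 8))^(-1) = (2 8 5 10)(4 7)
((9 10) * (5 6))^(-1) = ((5 6)(9 10))^(-1) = (5 6)(9 10)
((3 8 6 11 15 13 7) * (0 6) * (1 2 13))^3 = (0 15 13 8 11 2 3 6 1 7)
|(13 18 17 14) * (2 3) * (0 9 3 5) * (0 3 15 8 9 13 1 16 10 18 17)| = 24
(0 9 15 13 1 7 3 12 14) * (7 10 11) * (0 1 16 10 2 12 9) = (1 2 12 14)(3 9 15 13 16 10 11 7) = [0, 2, 12, 9, 4, 5, 6, 3, 8, 15, 11, 7, 14, 16, 1, 13, 10]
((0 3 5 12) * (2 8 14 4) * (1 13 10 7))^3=((0 3 5 12)(1 13 10 7)(2 8 14 4))^3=(0 12 5 3)(1 7 10 13)(2 4 14 8)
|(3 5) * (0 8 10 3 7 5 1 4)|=|(0 8 10 3 1 4)(5 7)|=6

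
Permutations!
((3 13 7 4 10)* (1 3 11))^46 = ((1 3 13 7 4 10 11))^46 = (1 4 3 10 13 11 7)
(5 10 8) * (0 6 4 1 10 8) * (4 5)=[6, 10, 2, 3, 1, 8, 5, 7, 4, 9, 0]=(0 6 5 8 4 1 10)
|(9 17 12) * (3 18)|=|(3 18)(9 17 12)|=6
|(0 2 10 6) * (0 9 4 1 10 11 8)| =|(0 2 11 8)(1 10 6 9 4)| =20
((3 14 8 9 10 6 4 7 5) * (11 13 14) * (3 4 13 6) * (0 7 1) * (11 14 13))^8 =(0 4 7 1 5)(3 9 14 10 8)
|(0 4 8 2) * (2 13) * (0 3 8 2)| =|(0 4 2 3 8 13)| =6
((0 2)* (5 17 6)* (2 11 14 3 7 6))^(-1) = (0 2 17 5 6 7 3 14 11)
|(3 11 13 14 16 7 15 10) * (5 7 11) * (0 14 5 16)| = |(0 14)(3 16 11 13 5 7 15 10)| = 8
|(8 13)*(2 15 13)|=4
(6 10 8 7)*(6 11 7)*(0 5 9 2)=(0 5 9 2)(6 10 8)(7 11)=[5, 1, 0, 3, 4, 9, 10, 11, 6, 2, 8, 7]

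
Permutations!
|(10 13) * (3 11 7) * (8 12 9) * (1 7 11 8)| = 6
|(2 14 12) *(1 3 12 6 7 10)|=8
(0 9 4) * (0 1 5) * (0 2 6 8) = [9, 5, 6, 3, 1, 2, 8, 7, 0, 4] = (0 9 4 1 5 2 6 8)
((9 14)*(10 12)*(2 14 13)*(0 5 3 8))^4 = ((0 5 3 8)(2 14 9 13)(10 12))^4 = (14)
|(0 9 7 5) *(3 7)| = 5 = |(0 9 3 7 5)|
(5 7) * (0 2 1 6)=(0 2 1 6)(5 7)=[2, 6, 1, 3, 4, 7, 0, 5]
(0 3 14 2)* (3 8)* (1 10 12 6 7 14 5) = (0 8 3 5 1 10 12 6 7 14 2) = [8, 10, 0, 5, 4, 1, 7, 14, 3, 9, 12, 11, 6, 13, 2]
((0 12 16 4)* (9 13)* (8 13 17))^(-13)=(0 4 16 12)(8 17 9 13)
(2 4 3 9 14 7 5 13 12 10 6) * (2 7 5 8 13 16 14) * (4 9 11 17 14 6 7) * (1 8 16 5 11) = [0, 8, 9, 1, 3, 5, 4, 16, 13, 2, 7, 17, 10, 12, 11, 15, 6, 14] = (1 8 13 12 10 7 16 6 4 3)(2 9)(11 17 14)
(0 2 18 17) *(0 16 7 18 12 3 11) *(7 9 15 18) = (0 2 12 3 11)(9 15 18 17 16) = [2, 1, 12, 11, 4, 5, 6, 7, 8, 15, 10, 0, 3, 13, 14, 18, 9, 16, 17]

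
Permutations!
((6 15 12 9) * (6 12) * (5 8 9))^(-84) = (15) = ((5 8 9 12)(6 15))^(-84)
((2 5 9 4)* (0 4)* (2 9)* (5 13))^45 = (13)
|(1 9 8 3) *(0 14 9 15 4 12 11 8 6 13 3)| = 12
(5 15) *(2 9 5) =[0, 1, 9, 3, 4, 15, 6, 7, 8, 5, 10, 11, 12, 13, 14, 2] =(2 9 5 15)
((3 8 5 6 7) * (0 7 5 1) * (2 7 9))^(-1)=(0 1 8 3 7 2 9)(5 6)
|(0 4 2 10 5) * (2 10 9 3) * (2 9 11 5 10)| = |(0 4 2 11 5)(3 9)| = 10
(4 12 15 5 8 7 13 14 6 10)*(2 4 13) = (2 4 12 15 5 8 7)(6 10 13 14) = [0, 1, 4, 3, 12, 8, 10, 2, 7, 9, 13, 11, 15, 14, 6, 5]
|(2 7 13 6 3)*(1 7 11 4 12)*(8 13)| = 10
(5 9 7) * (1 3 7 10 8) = (1 3 7 5 9 10 8) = [0, 3, 2, 7, 4, 9, 6, 5, 1, 10, 8]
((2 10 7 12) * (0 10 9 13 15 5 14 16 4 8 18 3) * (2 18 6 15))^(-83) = ((0 10 7 12 18 3)(2 9 13)(4 8 6 15 5 14 16))^(-83) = (0 10 7 12 18 3)(2 9 13)(4 8 6 15 5 14 16)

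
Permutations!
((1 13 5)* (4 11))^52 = (1 13 5)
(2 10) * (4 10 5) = (2 5 4 10) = [0, 1, 5, 3, 10, 4, 6, 7, 8, 9, 2]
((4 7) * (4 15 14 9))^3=(4 14 7 9 15)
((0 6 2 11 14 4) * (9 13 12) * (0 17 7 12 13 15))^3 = ((0 6 2 11 14 4 17 7 12 9 15))^3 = (0 11 17 9 6 14 7 15 2 4 12)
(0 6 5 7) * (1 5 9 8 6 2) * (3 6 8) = [2, 5, 1, 6, 4, 7, 9, 0, 8, 3] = (0 2 1 5 7)(3 6 9)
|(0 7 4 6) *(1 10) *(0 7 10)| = 3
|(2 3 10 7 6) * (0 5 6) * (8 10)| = 8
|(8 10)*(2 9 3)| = 6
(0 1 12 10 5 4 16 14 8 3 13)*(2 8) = (0 1 12 10 5 4 16 14 2 8 3 13) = [1, 12, 8, 13, 16, 4, 6, 7, 3, 9, 5, 11, 10, 0, 2, 15, 14]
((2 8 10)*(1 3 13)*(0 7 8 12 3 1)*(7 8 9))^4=((0 8 10 2 12 3 13)(7 9))^4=(0 12 8 3 10 13 2)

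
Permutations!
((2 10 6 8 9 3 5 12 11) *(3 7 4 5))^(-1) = ((2 10 6 8 9 7 4 5 12 11))^(-1) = (2 11 12 5 4 7 9 8 6 10)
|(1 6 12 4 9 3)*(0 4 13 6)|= |(0 4 9 3 1)(6 12 13)|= 15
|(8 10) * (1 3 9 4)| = |(1 3 9 4)(8 10)| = 4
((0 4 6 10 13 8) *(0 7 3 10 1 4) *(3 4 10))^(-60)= ((1 10 13 8 7 4 6))^(-60)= (1 8 6 13 4 10 7)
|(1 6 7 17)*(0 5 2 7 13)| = |(0 5 2 7 17 1 6 13)| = 8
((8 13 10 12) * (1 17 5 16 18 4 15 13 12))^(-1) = (1 10 13 15 4 18 16 5 17)(8 12)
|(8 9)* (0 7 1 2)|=4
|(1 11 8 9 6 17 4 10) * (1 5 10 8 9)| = |(1 11 9 6 17 4 8)(5 10)| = 14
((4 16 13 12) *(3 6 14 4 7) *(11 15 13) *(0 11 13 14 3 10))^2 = ((0 11 15 14 4 16 13 12 7 10)(3 6))^2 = (0 15 4 13 7)(10 11 14 16 12)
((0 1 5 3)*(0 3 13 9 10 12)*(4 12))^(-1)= (0 12 4 10 9 13 5 1)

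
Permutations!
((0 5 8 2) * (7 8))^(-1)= (0 2 8 7 5)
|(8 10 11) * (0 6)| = |(0 6)(8 10 11)| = 6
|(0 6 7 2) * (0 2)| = 3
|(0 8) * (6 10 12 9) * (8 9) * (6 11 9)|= |(0 6 10 12 8)(9 11)|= 10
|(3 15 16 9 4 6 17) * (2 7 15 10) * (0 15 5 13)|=13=|(0 15 16 9 4 6 17 3 10 2 7 5 13)|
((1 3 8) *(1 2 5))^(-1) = (1 5 2 8 3)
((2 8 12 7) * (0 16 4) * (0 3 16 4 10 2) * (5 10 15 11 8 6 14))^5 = ((0 4 3 16 15 11 8 12 7)(2 6 14 5 10))^5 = (0 11 4 8 3 12 16 7 15)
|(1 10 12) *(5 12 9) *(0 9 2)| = 7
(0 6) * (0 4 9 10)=(0 6 4 9 10)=[6, 1, 2, 3, 9, 5, 4, 7, 8, 10, 0]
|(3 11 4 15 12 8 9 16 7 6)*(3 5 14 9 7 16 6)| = 28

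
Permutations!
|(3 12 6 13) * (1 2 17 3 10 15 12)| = |(1 2 17 3)(6 13 10 15 12)| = 20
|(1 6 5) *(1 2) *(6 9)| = 5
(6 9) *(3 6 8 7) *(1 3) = [0, 3, 2, 6, 4, 5, 9, 1, 7, 8] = (1 3 6 9 8 7)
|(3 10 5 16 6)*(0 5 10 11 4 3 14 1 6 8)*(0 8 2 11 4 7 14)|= |(0 5 16 2 11 7 14 1 6)(3 4)|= 18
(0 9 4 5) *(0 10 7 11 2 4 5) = (0 9 5 10 7 11 2 4) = [9, 1, 4, 3, 0, 10, 6, 11, 8, 5, 7, 2]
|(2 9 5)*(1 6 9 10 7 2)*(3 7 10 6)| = |(10)(1 3 7 2 6 9 5)| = 7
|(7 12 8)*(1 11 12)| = |(1 11 12 8 7)| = 5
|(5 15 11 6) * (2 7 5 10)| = |(2 7 5 15 11 6 10)| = 7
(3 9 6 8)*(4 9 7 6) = (3 7 6 8)(4 9) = [0, 1, 2, 7, 9, 5, 8, 6, 3, 4]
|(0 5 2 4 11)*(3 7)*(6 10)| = 10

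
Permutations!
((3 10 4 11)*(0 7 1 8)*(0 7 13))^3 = (0 13)(3 11 4 10) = ((0 13)(1 8 7)(3 10 4 11))^3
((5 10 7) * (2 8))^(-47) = ((2 8)(5 10 7))^(-47) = (2 8)(5 10 7)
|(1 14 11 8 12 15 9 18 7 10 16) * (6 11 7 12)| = |(1 14 7 10 16)(6 11 8)(9 18 12 15)| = 60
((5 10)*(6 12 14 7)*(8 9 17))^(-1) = (5 10)(6 7 14 12)(8 17 9)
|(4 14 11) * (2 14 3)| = |(2 14 11 4 3)| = 5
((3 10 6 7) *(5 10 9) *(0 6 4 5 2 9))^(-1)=((0 6 7 3)(2 9)(4 5 10))^(-1)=(0 3 7 6)(2 9)(4 10 5)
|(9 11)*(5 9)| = 3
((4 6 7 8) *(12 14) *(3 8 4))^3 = (3 8)(12 14)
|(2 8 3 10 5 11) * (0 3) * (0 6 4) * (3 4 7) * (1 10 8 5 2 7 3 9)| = 42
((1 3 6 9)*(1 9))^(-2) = (9)(1 3 6)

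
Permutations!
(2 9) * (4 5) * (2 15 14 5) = (2 9 15 14 5 4) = [0, 1, 9, 3, 2, 4, 6, 7, 8, 15, 10, 11, 12, 13, 5, 14]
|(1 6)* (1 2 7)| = 4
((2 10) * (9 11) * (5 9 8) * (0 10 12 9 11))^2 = ((0 10 2 12 9)(5 11 8))^2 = (0 2 9 10 12)(5 8 11)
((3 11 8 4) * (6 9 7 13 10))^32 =(6 7 10 9 13) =((3 11 8 4)(6 9 7 13 10))^32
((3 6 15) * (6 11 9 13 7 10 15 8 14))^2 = (3 9 7 15 11 13 10)(6 14 8)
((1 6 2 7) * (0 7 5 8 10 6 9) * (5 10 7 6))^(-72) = (10)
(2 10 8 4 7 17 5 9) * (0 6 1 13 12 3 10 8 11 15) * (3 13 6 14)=[14, 6, 8, 10, 7, 9, 1, 17, 4, 2, 11, 15, 13, 12, 3, 0, 16, 5]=(0 14 3 10 11 15)(1 6)(2 8 4 7 17 5 9)(12 13)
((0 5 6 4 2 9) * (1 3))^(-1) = ((0 5 6 4 2 9)(1 3))^(-1) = (0 9 2 4 6 5)(1 3)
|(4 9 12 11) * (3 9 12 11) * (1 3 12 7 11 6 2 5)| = |(12)(1 3 9 6 2 5)(4 7 11)| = 6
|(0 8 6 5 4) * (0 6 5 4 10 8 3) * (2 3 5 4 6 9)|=|(0 5 10 8 4 9 2 3)|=8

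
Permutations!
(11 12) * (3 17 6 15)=[0, 1, 2, 17, 4, 5, 15, 7, 8, 9, 10, 12, 11, 13, 14, 3, 16, 6]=(3 17 6 15)(11 12)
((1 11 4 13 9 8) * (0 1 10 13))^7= ((0 1 11 4)(8 10 13 9))^7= (0 4 11 1)(8 9 13 10)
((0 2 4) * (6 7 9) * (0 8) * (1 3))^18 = (9)(0 4)(2 8)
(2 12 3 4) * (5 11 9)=(2 12 3 4)(5 11 9)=[0, 1, 12, 4, 2, 11, 6, 7, 8, 5, 10, 9, 3]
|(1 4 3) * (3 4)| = 2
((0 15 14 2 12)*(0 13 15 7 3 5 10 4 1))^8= (0 7 3 5 10 4 1)(2 15 12 14 13)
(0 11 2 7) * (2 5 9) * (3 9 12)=(0 11 5 12 3 9 2 7)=[11, 1, 7, 9, 4, 12, 6, 0, 8, 2, 10, 5, 3]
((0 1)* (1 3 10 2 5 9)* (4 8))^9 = (0 10 5 1 3 2 9)(4 8)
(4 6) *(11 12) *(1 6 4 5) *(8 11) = (1 6 5)(8 11 12) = [0, 6, 2, 3, 4, 1, 5, 7, 11, 9, 10, 12, 8]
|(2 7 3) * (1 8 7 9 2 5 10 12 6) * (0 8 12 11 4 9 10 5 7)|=30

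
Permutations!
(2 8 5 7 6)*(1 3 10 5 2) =(1 3 10 5 7 6)(2 8) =[0, 3, 8, 10, 4, 7, 1, 6, 2, 9, 5]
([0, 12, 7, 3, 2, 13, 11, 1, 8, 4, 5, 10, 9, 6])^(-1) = [0, 7, 4, 3, 9, 10, 13, 2, 8, 12, 11, 6, 1, 5]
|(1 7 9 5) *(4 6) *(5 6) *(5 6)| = 4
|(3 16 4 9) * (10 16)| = |(3 10 16 4 9)| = 5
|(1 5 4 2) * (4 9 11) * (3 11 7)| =8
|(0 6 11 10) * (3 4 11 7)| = |(0 6 7 3 4 11 10)| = 7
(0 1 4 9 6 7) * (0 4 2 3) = (0 1 2 3)(4 9 6 7) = [1, 2, 3, 0, 9, 5, 7, 4, 8, 6]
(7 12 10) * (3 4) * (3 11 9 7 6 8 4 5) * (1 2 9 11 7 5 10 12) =[0, 2, 9, 10, 7, 3, 8, 1, 4, 5, 6, 11, 12] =(12)(1 2 9 5 3 10 6 8 4 7)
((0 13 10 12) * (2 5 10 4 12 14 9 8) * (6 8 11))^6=(0 4)(2 6 9 10)(5 8 11 14)(12 13)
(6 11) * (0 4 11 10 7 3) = (0 4 11 6 10 7 3) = [4, 1, 2, 0, 11, 5, 10, 3, 8, 9, 7, 6]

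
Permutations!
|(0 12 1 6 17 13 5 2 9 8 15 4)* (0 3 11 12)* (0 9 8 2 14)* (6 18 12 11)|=12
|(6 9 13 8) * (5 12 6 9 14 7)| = 15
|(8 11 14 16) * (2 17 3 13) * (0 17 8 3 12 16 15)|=11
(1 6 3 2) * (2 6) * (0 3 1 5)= [3, 2, 5, 6, 4, 0, 1]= (0 3 6 1 2 5)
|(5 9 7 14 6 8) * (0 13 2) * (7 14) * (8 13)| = 8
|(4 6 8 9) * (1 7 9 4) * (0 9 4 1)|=10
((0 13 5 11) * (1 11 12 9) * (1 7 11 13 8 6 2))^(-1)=((0 8 6 2 1 13 5 12 9 7 11))^(-1)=(0 11 7 9 12 5 13 1 2 6 8)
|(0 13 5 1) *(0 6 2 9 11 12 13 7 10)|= 24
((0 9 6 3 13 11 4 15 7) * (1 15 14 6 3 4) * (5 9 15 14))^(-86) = (0 15 7)(1 5 11 4 13 6 3 14 9)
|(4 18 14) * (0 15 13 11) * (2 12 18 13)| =|(0 15 2 12 18 14 4 13 11)| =9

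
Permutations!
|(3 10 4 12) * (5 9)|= 4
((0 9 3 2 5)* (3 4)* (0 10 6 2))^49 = (0 9 4 3)(2 5 10 6)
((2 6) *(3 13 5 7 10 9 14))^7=(14)(2 6)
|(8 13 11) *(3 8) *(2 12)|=|(2 12)(3 8 13 11)|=4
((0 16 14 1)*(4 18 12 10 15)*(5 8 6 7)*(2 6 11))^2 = (0 14)(1 16)(2 7 8)(4 12 15 18 10)(5 11 6)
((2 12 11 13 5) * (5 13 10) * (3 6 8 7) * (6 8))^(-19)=(13)(2 12 11 10 5)(3 7 8)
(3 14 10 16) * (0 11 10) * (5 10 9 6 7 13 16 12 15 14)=(0 11 9 6 7 13 16 3 5 10 12 15 14)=[11, 1, 2, 5, 4, 10, 7, 13, 8, 6, 12, 9, 15, 16, 0, 14, 3]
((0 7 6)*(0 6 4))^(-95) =(0 7 4)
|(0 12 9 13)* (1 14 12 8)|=|(0 8 1 14 12 9 13)|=7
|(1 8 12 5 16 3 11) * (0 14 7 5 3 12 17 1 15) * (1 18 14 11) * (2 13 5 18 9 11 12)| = 36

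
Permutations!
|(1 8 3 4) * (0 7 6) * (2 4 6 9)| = 9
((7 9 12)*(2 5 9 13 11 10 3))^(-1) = ((2 5 9 12 7 13 11 10 3))^(-1) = (2 3 10 11 13 7 12 9 5)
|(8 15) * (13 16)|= 2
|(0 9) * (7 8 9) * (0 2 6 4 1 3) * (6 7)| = |(0 6 4 1 3)(2 7 8 9)| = 20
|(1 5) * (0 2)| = |(0 2)(1 5)| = 2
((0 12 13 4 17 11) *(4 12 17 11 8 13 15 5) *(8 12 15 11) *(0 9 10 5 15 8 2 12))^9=(0 17)(2 11 10 4 12 9 5)(8 13)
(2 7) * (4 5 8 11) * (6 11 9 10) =(2 7)(4 5 8 9 10 6 11) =[0, 1, 7, 3, 5, 8, 11, 2, 9, 10, 6, 4]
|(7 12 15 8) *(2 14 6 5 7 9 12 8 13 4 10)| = 12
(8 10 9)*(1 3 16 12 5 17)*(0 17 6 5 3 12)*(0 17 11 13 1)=(0 11 13 1 12 3 16 17)(5 6)(8 10 9)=[11, 12, 2, 16, 4, 6, 5, 7, 10, 8, 9, 13, 3, 1, 14, 15, 17, 0]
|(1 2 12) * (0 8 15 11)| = |(0 8 15 11)(1 2 12)| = 12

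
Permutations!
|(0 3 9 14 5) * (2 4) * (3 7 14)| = 4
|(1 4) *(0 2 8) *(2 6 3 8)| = |(0 6 3 8)(1 4)| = 4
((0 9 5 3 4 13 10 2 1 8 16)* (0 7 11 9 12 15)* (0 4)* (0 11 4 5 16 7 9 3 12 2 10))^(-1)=(0 13 4 7 8 1 2)(3 11)(5 15 12)(9 16)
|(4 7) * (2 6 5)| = |(2 6 5)(4 7)| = 6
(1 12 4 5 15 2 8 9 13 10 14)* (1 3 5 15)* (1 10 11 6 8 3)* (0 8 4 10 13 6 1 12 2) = (0 8 9 6 4 15)(1 2 3 5 13 11)(10 14 12) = [8, 2, 3, 5, 15, 13, 4, 7, 9, 6, 14, 1, 10, 11, 12, 0]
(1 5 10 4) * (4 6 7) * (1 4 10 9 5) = [0, 1, 2, 3, 4, 9, 7, 10, 8, 5, 6] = (5 9)(6 7 10)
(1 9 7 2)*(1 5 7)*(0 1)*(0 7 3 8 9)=(0 1)(2 5 3 8 9 7)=[1, 0, 5, 8, 4, 3, 6, 2, 9, 7]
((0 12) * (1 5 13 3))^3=((0 12)(1 5 13 3))^3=(0 12)(1 3 13 5)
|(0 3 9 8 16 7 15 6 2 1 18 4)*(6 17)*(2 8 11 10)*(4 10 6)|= 44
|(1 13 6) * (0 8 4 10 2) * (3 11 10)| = 21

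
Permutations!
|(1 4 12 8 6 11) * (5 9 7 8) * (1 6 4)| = |(4 12 5 9 7 8)(6 11)| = 6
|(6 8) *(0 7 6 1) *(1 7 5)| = 3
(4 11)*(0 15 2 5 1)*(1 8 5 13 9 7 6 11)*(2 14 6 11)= (0 15 14 6 2 13 9 7 11 4 1)(5 8)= [15, 0, 13, 3, 1, 8, 2, 11, 5, 7, 10, 4, 12, 9, 6, 14]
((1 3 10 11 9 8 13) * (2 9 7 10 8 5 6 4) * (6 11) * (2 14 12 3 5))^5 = (1 6 8 7 12 5 4 13 10 3 11 14)(2 9)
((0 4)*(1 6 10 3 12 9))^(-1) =(0 4)(1 9 12 3 10 6)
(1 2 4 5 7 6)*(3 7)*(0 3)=[3, 2, 4, 7, 5, 0, 1, 6]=(0 3 7 6 1 2 4 5)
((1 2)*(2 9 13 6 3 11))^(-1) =((1 9 13 6 3 11 2))^(-1) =(1 2 11 3 6 13 9)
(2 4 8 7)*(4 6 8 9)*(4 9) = (9)(2 6 8 7) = [0, 1, 6, 3, 4, 5, 8, 2, 7, 9]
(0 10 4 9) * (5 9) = [10, 1, 2, 3, 5, 9, 6, 7, 8, 0, 4] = (0 10 4 5 9)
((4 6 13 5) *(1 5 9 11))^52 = (1 6 11 4 9 5 13)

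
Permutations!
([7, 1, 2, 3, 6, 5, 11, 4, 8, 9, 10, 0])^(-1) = (0 11 6 4 7)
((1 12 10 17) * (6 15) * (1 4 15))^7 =(17)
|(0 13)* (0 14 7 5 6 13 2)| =10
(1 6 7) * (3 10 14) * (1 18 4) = (1 6 7 18 4)(3 10 14) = [0, 6, 2, 10, 1, 5, 7, 18, 8, 9, 14, 11, 12, 13, 3, 15, 16, 17, 4]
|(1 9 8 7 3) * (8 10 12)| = 7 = |(1 9 10 12 8 7 3)|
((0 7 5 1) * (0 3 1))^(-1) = ((0 7 5)(1 3))^(-1) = (0 5 7)(1 3)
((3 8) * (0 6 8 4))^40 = ((0 6 8 3 4))^40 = (8)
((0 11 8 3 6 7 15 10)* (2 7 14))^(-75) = ((0 11 8 3 6 14 2 7 15 10))^(-75) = (0 14)(2 11)(3 15)(6 10)(7 8)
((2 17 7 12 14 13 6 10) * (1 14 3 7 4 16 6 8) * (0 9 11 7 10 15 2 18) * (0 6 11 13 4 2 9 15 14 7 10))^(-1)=(0 3 12 7 1 8 13 9 15)(2 17)(4 14 6 18 10 11 16)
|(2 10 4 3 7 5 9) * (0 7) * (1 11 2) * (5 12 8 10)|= |(0 7 12 8 10 4 3)(1 11 2 5 9)|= 35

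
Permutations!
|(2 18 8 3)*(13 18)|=|(2 13 18 8 3)|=5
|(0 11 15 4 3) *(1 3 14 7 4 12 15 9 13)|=|(0 11 9 13 1 3)(4 14 7)(12 15)|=6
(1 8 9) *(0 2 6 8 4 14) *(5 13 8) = (0 2 6 5 13 8 9 1 4 14) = [2, 4, 6, 3, 14, 13, 5, 7, 9, 1, 10, 11, 12, 8, 0]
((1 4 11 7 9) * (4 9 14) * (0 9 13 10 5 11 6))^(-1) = ((0 9 1 13 10 5 11 7 14 4 6))^(-1) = (0 6 4 14 7 11 5 10 13 1 9)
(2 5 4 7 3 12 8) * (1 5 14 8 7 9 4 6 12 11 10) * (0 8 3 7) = [8, 5, 14, 11, 9, 6, 12, 7, 2, 4, 1, 10, 0, 13, 3] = (0 8 2 14 3 11 10 1 5 6 12)(4 9)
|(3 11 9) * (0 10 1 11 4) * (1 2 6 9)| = 14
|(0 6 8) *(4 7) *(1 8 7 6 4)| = |(0 4 6 7 1 8)| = 6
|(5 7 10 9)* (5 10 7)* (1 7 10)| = |(1 7 10 9)| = 4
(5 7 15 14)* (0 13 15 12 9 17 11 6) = (0 13 15 14 5 7 12 9 17 11 6) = [13, 1, 2, 3, 4, 7, 0, 12, 8, 17, 10, 6, 9, 15, 5, 14, 16, 11]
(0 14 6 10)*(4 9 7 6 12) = [14, 1, 2, 3, 9, 5, 10, 6, 8, 7, 0, 11, 4, 13, 12] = (0 14 12 4 9 7 6 10)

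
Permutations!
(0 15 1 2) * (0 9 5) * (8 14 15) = (0 8 14 15 1 2 9 5) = [8, 2, 9, 3, 4, 0, 6, 7, 14, 5, 10, 11, 12, 13, 15, 1]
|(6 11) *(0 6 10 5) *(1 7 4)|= 15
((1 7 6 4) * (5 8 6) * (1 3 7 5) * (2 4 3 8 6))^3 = (8)(1 3 5 7 6)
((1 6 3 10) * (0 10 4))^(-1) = (0 4 3 6 1 10)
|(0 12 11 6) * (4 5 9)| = 12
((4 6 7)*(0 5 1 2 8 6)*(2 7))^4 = ((0 5 1 7 4)(2 8 6))^4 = (0 4 7 1 5)(2 8 6)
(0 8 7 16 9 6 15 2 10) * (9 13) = (0 8 7 16 13 9 6 15 2 10) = [8, 1, 10, 3, 4, 5, 15, 16, 7, 6, 0, 11, 12, 9, 14, 2, 13]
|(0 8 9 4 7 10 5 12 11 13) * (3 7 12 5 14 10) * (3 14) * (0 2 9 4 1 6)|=20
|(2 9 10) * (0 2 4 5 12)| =|(0 2 9 10 4 5 12)| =7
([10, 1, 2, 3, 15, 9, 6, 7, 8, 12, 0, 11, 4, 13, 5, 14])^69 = (0 10)(4 5)(9 15)(12 14)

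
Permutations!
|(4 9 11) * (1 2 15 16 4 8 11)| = |(1 2 15 16 4 9)(8 11)| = 6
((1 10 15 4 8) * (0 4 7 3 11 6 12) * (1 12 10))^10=((0 4 8 12)(3 11 6 10 15 7))^10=(0 8)(3 15 6)(4 12)(7 10 11)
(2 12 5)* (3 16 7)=(2 12 5)(3 16 7)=[0, 1, 12, 16, 4, 2, 6, 3, 8, 9, 10, 11, 5, 13, 14, 15, 7]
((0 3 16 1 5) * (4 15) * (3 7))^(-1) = (0 5 1 16 3 7)(4 15)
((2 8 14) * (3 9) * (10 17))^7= (2 8 14)(3 9)(10 17)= ((2 8 14)(3 9)(10 17))^7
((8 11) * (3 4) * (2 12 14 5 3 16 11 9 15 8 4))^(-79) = (2 12 14 5 3)(4 11 16)(8 15 9)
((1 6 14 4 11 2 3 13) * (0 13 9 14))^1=(0 13 1 6)(2 3 9 14 4 11)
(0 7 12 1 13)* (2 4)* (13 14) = [7, 14, 4, 3, 2, 5, 6, 12, 8, 9, 10, 11, 1, 0, 13] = (0 7 12 1 14 13)(2 4)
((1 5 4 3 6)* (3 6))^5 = ((1 5 4 6))^5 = (1 5 4 6)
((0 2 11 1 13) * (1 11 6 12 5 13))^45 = ((0 2 6 12 5 13))^45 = (0 12)(2 5)(6 13)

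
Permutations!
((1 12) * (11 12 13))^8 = ((1 13 11 12))^8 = (13)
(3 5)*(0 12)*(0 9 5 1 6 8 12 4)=(0 4)(1 6 8 12 9 5 3)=[4, 6, 2, 1, 0, 3, 8, 7, 12, 5, 10, 11, 9]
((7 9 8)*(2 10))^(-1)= ((2 10)(7 9 8))^(-1)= (2 10)(7 8 9)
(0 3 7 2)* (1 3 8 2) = [8, 3, 0, 7, 4, 5, 6, 1, 2] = (0 8 2)(1 3 7)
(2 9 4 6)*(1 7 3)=[0, 7, 9, 1, 6, 5, 2, 3, 8, 4]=(1 7 3)(2 9 4 6)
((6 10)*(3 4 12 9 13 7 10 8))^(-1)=(3 8 6 10 7 13 9 12 4)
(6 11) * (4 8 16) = [0, 1, 2, 3, 8, 5, 11, 7, 16, 9, 10, 6, 12, 13, 14, 15, 4] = (4 8 16)(6 11)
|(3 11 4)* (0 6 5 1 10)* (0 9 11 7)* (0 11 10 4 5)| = 6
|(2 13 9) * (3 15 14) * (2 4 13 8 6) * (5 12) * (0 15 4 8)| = |(0 15 14 3 4 13 9 8 6 2)(5 12)| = 10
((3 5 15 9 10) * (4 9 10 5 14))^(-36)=(3 10 15 5 9 4 14)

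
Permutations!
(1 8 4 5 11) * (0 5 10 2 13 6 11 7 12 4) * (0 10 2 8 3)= (0 5 7 12 4 2 13 6 11 1 3)(8 10)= [5, 3, 13, 0, 2, 7, 11, 12, 10, 9, 8, 1, 4, 6]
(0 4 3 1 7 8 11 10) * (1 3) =[4, 7, 2, 3, 1, 5, 6, 8, 11, 9, 0, 10] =(0 4 1 7 8 11 10)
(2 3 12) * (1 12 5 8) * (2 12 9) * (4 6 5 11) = [0, 9, 3, 11, 6, 8, 5, 7, 1, 2, 10, 4, 12] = (12)(1 9 2 3 11 4 6 5 8)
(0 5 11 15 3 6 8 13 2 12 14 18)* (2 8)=[5, 1, 12, 6, 4, 11, 2, 7, 13, 9, 10, 15, 14, 8, 18, 3, 16, 17, 0]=(0 5 11 15 3 6 2 12 14 18)(8 13)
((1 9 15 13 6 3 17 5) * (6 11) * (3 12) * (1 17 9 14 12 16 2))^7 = ((1 14 12 3 9 15 13 11 6 16 2)(5 17))^7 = (1 11 3 2 13 12 16 15 14 6 9)(5 17)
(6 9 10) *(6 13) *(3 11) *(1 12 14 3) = [0, 12, 2, 11, 4, 5, 9, 7, 8, 10, 13, 1, 14, 6, 3] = (1 12 14 3 11)(6 9 10 13)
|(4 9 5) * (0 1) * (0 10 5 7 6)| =|(0 1 10 5 4 9 7 6)| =8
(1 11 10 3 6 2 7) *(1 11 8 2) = (1 8 2 7 11 10 3 6) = [0, 8, 7, 6, 4, 5, 1, 11, 2, 9, 3, 10]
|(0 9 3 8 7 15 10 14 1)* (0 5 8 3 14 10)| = |(0 9 14 1 5 8 7 15)| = 8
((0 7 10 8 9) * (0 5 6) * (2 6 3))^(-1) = (0 6 2 3 5 9 8 10 7)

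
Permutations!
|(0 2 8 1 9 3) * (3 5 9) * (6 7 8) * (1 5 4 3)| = 9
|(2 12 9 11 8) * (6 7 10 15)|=|(2 12 9 11 8)(6 7 10 15)|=20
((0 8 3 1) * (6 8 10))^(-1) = (0 1 3 8 6 10)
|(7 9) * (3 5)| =|(3 5)(7 9)| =2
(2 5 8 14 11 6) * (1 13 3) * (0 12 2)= (0 12 2 5 8 14 11 6)(1 13 3)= [12, 13, 5, 1, 4, 8, 0, 7, 14, 9, 10, 6, 2, 3, 11]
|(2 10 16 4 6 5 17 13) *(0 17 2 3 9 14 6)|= |(0 17 13 3 9 14 6 5 2 10 16 4)|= 12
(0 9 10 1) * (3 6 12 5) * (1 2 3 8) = (0 9 10 2 3 6 12 5 8 1) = [9, 0, 3, 6, 4, 8, 12, 7, 1, 10, 2, 11, 5]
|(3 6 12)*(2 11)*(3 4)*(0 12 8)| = |(0 12 4 3 6 8)(2 11)| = 6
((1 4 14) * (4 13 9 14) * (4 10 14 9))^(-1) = (1 14 10 4 13)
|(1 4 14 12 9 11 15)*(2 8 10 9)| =|(1 4 14 12 2 8 10 9 11 15)| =10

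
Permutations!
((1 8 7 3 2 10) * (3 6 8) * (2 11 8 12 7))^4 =(1 2 11)(3 10 8)(6 12 7)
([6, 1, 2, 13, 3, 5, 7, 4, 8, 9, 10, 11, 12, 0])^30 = [0, 1, 2, 3, 4, 5, 6, 7, 8, 9, 10, 11, 12, 13]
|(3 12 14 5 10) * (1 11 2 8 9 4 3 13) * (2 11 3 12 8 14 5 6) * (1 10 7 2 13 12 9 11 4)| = 24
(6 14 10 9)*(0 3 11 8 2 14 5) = [3, 1, 14, 11, 4, 0, 5, 7, 2, 6, 9, 8, 12, 13, 10] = (0 3 11 8 2 14 10 9 6 5)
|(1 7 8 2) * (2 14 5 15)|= |(1 7 8 14 5 15 2)|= 7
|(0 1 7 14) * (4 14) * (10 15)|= |(0 1 7 4 14)(10 15)|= 10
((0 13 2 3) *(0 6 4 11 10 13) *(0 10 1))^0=((0 10 13 2 3 6 4 11 1))^0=(13)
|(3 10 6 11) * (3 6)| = 2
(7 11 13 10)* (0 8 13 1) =[8, 0, 2, 3, 4, 5, 6, 11, 13, 9, 7, 1, 12, 10] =(0 8 13 10 7 11 1)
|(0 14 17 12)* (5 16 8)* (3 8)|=|(0 14 17 12)(3 8 5 16)|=4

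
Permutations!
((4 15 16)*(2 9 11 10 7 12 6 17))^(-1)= ((2 9 11 10 7 12 6 17)(4 15 16))^(-1)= (2 17 6 12 7 10 11 9)(4 16 15)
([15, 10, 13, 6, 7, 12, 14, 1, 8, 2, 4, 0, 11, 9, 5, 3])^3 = (0 6 12 15 14 11 3 5)(1 7 4 10)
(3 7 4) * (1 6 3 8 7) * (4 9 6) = (1 4 8 7 9 6 3) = [0, 4, 2, 1, 8, 5, 3, 9, 7, 6]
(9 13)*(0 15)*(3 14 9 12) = [15, 1, 2, 14, 4, 5, 6, 7, 8, 13, 10, 11, 3, 12, 9, 0] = (0 15)(3 14 9 13 12)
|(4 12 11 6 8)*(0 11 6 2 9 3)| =20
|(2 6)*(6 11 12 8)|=|(2 11 12 8 6)|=5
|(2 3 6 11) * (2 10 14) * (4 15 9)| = |(2 3 6 11 10 14)(4 15 9)| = 6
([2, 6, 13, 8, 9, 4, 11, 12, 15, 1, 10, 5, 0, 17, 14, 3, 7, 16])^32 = (0 16 2 7 13 12 17)(1 11 4)(3 15 8)(5 9 6)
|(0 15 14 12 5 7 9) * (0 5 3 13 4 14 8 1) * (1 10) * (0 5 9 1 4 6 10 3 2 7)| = |(0 15 8 3 13 6 10 4 14 12 2 7 1 5)| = 14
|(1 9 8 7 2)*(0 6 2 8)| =|(0 6 2 1 9)(7 8)| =10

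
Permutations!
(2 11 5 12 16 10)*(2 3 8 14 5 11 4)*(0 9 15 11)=(0 9 15 11)(2 4)(3 8 14 5 12 16 10)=[9, 1, 4, 8, 2, 12, 6, 7, 14, 15, 3, 0, 16, 13, 5, 11, 10]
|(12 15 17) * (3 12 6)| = 5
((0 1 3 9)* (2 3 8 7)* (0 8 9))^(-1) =((0 1 9 8 7 2 3))^(-1) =(0 3 2 7 8 9 1)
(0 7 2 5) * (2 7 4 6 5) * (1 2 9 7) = (0 4 6 5)(1 2 9 7) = [4, 2, 9, 3, 6, 0, 5, 1, 8, 7]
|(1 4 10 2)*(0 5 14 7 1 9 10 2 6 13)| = |(0 5 14 7 1 4 2 9 10 6 13)| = 11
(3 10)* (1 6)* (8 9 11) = [0, 6, 2, 10, 4, 5, 1, 7, 9, 11, 3, 8] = (1 6)(3 10)(8 9 11)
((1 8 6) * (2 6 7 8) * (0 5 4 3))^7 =(0 3 4 5)(1 2 6)(7 8)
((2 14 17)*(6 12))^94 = ((2 14 17)(6 12))^94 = (2 14 17)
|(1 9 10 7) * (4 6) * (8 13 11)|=|(1 9 10 7)(4 6)(8 13 11)|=12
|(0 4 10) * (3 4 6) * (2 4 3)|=|(0 6 2 4 10)|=5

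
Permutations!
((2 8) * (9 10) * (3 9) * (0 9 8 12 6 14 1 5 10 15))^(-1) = ((0 9 15)(1 5 10 3 8 2 12 6 14))^(-1) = (0 15 9)(1 14 6 12 2 8 3 10 5)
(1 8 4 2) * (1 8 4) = (1 4 2 8) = [0, 4, 8, 3, 2, 5, 6, 7, 1]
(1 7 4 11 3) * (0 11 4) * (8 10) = (0 11 3 1 7)(8 10) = [11, 7, 2, 1, 4, 5, 6, 0, 10, 9, 8, 3]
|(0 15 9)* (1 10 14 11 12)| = |(0 15 9)(1 10 14 11 12)| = 15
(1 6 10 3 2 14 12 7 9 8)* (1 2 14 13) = (1 6 10 3 14 12 7 9 8 2 13) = [0, 6, 13, 14, 4, 5, 10, 9, 2, 8, 3, 11, 7, 1, 12]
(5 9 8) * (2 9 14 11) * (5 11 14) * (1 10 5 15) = (1 10 5 15)(2 9 8 11) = [0, 10, 9, 3, 4, 15, 6, 7, 11, 8, 5, 2, 12, 13, 14, 1]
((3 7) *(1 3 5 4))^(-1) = (1 4 5 7 3)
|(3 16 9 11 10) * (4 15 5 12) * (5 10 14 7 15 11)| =11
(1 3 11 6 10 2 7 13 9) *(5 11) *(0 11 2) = (0 11 6 10)(1 3 5 2 7 13 9) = [11, 3, 7, 5, 4, 2, 10, 13, 8, 1, 0, 6, 12, 9]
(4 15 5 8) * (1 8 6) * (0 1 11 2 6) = [1, 8, 6, 3, 15, 0, 11, 7, 4, 9, 10, 2, 12, 13, 14, 5] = (0 1 8 4 15 5)(2 6 11)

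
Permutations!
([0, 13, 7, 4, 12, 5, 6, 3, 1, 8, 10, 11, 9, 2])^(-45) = (13)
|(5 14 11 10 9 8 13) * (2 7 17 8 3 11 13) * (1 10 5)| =8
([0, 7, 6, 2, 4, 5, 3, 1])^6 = (7)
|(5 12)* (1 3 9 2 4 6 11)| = |(1 3 9 2 4 6 11)(5 12)| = 14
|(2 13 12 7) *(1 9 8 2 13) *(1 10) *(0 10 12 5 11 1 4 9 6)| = 13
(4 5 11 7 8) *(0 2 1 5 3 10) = (0 2 1 5 11 7 8 4 3 10) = [2, 5, 1, 10, 3, 11, 6, 8, 4, 9, 0, 7]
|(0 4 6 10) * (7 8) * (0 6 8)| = 4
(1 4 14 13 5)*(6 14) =(1 4 6 14 13 5) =[0, 4, 2, 3, 6, 1, 14, 7, 8, 9, 10, 11, 12, 5, 13]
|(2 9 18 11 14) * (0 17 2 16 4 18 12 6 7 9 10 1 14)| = |(0 17 2 10 1 14 16 4 18 11)(6 7 9 12)| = 20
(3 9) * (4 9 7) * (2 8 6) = (2 8 6)(3 7 4 9) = [0, 1, 8, 7, 9, 5, 2, 4, 6, 3]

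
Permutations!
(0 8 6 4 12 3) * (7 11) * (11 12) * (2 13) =(0 8 6 4 11 7 12 3)(2 13) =[8, 1, 13, 0, 11, 5, 4, 12, 6, 9, 10, 7, 3, 2]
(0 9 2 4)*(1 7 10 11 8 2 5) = (0 9 5 1 7 10 11 8 2 4) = [9, 7, 4, 3, 0, 1, 6, 10, 2, 5, 11, 8]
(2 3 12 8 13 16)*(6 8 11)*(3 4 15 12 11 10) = [0, 1, 4, 11, 15, 5, 8, 7, 13, 9, 3, 6, 10, 16, 14, 12, 2] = (2 4 15 12 10 3 11 6 8 13 16)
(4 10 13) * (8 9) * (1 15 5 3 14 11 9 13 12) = [0, 15, 2, 14, 10, 3, 6, 7, 13, 8, 12, 9, 1, 4, 11, 5] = (1 15 5 3 14 11 9 8 13 4 10 12)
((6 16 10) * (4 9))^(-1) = (4 9)(6 10 16)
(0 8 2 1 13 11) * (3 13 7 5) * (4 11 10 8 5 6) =(0 5 3 13 10 8 2 1 7 6 4 11) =[5, 7, 1, 13, 11, 3, 4, 6, 2, 9, 8, 0, 12, 10]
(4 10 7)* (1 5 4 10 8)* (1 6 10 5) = (4 8 6 10 7 5) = [0, 1, 2, 3, 8, 4, 10, 5, 6, 9, 7]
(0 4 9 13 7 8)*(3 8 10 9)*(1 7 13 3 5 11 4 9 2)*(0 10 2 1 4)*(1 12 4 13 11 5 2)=(0 9 3 8 10 12 4 2 13 11)(1 7)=[9, 7, 13, 8, 2, 5, 6, 1, 10, 3, 12, 0, 4, 11]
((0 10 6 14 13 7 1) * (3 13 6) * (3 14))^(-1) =(0 1 7 13 3 6 14 10)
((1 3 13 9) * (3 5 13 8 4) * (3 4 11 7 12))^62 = ((1 5 13 9)(3 8 11 7 12))^62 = (1 13)(3 11 12 8 7)(5 9)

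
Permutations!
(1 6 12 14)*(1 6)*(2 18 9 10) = (2 18 9 10)(6 12 14) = [0, 1, 18, 3, 4, 5, 12, 7, 8, 10, 2, 11, 14, 13, 6, 15, 16, 17, 9]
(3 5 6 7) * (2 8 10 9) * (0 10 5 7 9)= (0 10)(2 8 5 6 9)(3 7)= [10, 1, 8, 7, 4, 6, 9, 3, 5, 2, 0]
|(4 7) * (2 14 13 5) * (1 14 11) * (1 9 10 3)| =18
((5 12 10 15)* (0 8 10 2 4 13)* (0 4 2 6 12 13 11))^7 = ((0 8 10 15 5 13 4 11)(6 12))^7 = (0 11 4 13 5 15 10 8)(6 12)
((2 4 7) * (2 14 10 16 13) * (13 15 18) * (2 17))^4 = ((2 4 7 14 10 16 15 18 13 17))^4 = (2 10 13 7 15)(4 16 17 14 18)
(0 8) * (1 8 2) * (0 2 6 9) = (0 6 9)(1 8 2) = [6, 8, 1, 3, 4, 5, 9, 7, 2, 0]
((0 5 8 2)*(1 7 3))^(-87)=(0 5 8 2)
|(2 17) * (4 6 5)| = 6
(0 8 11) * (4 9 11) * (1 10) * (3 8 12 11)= (0 12 11)(1 10)(3 8 4 9)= [12, 10, 2, 8, 9, 5, 6, 7, 4, 3, 1, 0, 11]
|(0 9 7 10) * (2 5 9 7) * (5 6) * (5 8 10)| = 8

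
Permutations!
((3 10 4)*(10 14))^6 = (3 10)(4 14)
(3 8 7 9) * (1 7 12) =[0, 7, 2, 8, 4, 5, 6, 9, 12, 3, 10, 11, 1] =(1 7 9 3 8 12)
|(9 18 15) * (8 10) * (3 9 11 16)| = |(3 9 18 15 11 16)(8 10)| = 6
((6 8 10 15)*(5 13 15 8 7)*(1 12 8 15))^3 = (1 10 7)(5 12 15)(6 13 8)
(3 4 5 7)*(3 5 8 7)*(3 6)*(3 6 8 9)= (3 4 9)(5 8 7)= [0, 1, 2, 4, 9, 8, 6, 5, 7, 3]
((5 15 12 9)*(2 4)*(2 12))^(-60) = ((2 4 12 9 5 15))^(-60) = (15)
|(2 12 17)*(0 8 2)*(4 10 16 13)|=20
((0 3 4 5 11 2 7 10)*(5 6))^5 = ((0 3 4 6 5 11 2 7 10))^5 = (0 11 3 2 4 7 6 10 5)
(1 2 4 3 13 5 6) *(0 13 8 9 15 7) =[13, 2, 4, 8, 3, 6, 1, 0, 9, 15, 10, 11, 12, 5, 14, 7] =(0 13 5 6 1 2 4 3 8 9 15 7)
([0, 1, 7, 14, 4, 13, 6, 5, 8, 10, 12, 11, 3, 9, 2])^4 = (2 9 14 13 3 5 12 7 10)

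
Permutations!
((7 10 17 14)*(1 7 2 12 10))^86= ((1 7)(2 12 10 17 14))^86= (2 12 10 17 14)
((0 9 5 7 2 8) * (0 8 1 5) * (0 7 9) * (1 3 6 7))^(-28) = ((1 5 9)(2 3 6 7))^(-28) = (1 9 5)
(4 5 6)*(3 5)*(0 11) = [11, 1, 2, 5, 3, 6, 4, 7, 8, 9, 10, 0] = (0 11)(3 5 6 4)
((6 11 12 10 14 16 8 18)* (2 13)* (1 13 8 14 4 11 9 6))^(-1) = (1 18 8 2 13)(4 10 12 11)(6 9)(14 16)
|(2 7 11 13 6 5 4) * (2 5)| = 10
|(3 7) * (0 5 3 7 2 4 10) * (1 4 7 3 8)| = 6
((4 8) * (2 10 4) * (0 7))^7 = ((0 7)(2 10 4 8))^7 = (0 7)(2 8 4 10)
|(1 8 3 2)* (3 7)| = |(1 8 7 3 2)| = 5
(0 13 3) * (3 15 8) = [13, 1, 2, 0, 4, 5, 6, 7, 3, 9, 10, 11, 12, 15, 14, 8] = (0 13 15 8 3)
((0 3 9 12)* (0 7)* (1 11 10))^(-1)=(0 7 12 9 3)(1 10 11)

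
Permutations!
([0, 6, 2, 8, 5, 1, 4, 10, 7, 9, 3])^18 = [0, 4, 2, 7, 1, 6, 5, 3, 10, 9, 8]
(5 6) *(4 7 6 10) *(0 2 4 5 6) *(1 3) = (0 2 4 7)(1 3)(5 10) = [2, 3, 4, 1, 7, 10, 6, 0, 8, 9, 5]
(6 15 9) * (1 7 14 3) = (1 7 14 3)(6 15 9) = [0, 7, 2, 1, 4, 5, 15, 14, 8, 6, 10, 11, 12, 13, 3, 9]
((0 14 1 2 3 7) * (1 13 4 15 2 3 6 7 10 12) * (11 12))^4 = ((0 14 13 4 15 2 6 7)(1 3 10 11 12))^4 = (0 15)(1 12 11 10 3)(2 14)(4 7)(6 13)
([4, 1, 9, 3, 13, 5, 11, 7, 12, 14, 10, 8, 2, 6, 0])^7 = (0 2 11 4 9 8 13 14 12 6)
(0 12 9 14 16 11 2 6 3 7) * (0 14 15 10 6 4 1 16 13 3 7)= [12, 16, 4, 0, 1, 5, 7, 14, 8, 15, 6, 2, 9, 3, 13, 10, 11]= (0 12 9 15 10 6 7 14 13 3)(1 16 11 2 4)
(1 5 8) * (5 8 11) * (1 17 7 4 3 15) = (1 8 17 7 4 3 15)(5 11) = [0, 8, 2, 15, 3, 11, 6, 4, 17, 9, 10, 5, 12, 13, 14, 1, 16, 7]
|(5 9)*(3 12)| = 2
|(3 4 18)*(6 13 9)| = |(3 4 18)(6 13 9)| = 3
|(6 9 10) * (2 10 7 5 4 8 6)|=6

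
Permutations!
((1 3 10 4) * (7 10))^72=(1 7 4 3 10)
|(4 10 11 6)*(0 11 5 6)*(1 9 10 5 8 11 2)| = 21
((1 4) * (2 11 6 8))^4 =(11)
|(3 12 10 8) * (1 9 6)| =12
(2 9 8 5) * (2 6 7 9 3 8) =(2 3 8 5 6 7 9) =[0, 1, 3, 8, 4, 6, 7, 9, 5, 2]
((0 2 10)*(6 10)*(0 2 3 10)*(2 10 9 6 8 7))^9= ((10)(0 3 9 6)(2 8 7))^9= (10)(0 3 9 6)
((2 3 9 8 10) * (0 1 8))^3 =(0 10 9 8 3 1 2)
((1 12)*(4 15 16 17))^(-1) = (1 12)(4 17 16 15)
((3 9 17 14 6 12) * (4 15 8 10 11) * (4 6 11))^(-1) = ((3 9 17 14 11 6 12)(4 15 8 10))^(-1) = (3 12 6 11 14 17 9)(4 10 8 15)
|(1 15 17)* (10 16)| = |(1 15 17)(10 16)| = 6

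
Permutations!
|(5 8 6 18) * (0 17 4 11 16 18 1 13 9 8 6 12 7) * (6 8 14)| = |(0 17 4 11 16 18 5 8 12 7)(1 13 9 14 6)| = 10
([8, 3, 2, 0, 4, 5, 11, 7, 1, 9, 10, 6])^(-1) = [3, 8, 2, 1, 4, 5, 11, 7, 0, 9, 10, 6]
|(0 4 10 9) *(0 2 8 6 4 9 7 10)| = 6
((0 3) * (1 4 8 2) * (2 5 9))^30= (9)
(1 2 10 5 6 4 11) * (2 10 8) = (1 10 5 6 4 11)(2 8) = [0, 10, 8, 3, 11, 6, 4, 7, 2, 9, 5, 1]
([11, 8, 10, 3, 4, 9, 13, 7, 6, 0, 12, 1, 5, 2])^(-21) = (0 11 1 8 6 13 2 10 12 5 9)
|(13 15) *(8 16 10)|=|(8 16 10)(13 15)|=6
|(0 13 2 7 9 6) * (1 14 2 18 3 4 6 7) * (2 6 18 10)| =42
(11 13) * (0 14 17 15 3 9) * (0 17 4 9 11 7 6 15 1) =(0 14 4 9 17 1)(3 11 13 7 6 15) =[14, 0, 2, 11, 9, 5, 15, 6, 8, 17, 10, 13, 12, 7, 4, 3, 16, 1]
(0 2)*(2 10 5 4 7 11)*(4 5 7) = [10, 1, 0, 3, 4, 5, 6, 11, 8, 9, 7, 2] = (0 10 7 11 2)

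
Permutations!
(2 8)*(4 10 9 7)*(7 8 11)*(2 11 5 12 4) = [0, 1, 5, 3, 10, 12, 6, 2, 11, 8, 9, 7, 4] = (2 5 12 4 10 9 8 11 7)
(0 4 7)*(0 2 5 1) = (0 4 7 2 5 1) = [4, 0, 5, 3, 7, 1, 6, 2]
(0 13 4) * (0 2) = (0 13 4 2) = [13, 1, 0, 3, 2, 5, 6, 7, 8, 9, 10, 11, 12, 4]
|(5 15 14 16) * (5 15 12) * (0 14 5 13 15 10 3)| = 20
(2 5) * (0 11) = (0 11)(2 5) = [11, 1, 5, 3, 4, 2, 6, 7, 8, 9, 10, 0]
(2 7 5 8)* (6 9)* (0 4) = (0 4)(2 7 5 8)(6 9) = [4, 1, 7, 3, 0, 8, 9, 5, 2, 6]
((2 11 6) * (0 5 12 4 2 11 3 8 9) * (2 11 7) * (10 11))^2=((0 5 12 4 10 11 6 7 2 3 8 9))^2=(0 12 10 6 2 8)(3 9 5 4 11 7)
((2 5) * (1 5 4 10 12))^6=((1 5 2 4 10 12))^6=(12)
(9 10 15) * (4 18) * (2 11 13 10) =(2 11 13 10 15 9)(4 18) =[0, 1, 11, 3, 18, 5, 6, 7, 8, 2, 15, 13, 12, 10, 14, 9, 16, 17, 4]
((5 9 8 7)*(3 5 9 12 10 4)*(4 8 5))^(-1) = (3 4)(5 9 7 8 10 12)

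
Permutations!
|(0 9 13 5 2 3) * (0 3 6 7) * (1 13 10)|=9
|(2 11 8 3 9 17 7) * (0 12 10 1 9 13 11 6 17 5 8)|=20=|(0 12 10 1 9 5 8 3 13 11)(2 6 17 7)|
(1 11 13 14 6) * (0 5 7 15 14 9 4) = (0 5 7 15 14 6 1 11 13 9 4) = [5, 11, 2, 3, 0, 7, 1, 15, 8, 4, 10, 13, 12, 9, 6, 14]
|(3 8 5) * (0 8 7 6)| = |(0 8 5 3 7 6)| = 6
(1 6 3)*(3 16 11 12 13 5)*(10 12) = (1 6 16 11 10 12 13 5 3) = [0, 6, 2, 1, 4, 3, 16, 7, 8, 9, 12, 10, 13, 5, 14, 15, 11]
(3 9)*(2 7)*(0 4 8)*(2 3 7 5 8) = [4, 1, 5, 9, 2, 8, 6, 3, 0, 7] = (0 4 2 5 8)(3 9 7)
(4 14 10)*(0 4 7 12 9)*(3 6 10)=(0 4 14 3 6 10 7 12 9)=[4, 1, 2, 6, 14, 5, 10, 12, 8, 0, 7, 11, 9, 13, 3]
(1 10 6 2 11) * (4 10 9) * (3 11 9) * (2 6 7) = (1 3 11)(2 9 4 10 7) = [0, 3, 9, 11, 10, 5, 6, 2, 8, 4, 7, 1]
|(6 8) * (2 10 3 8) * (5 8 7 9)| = |(2 10 3 7 9 5 8 6)| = 8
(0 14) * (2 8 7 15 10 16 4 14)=(0 2 8 7 15 10 16 4 14)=[2, 1, 8, 3, 14, 5, 6, 15, 7, 9, 16, 11, 12, 13, 0, 10, 4]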